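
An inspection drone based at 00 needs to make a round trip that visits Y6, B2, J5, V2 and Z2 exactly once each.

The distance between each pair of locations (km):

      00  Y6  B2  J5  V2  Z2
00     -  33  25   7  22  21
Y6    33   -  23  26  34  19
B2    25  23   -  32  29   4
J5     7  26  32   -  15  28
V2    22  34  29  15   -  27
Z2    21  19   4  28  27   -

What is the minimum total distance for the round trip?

104 km — the shortest possible round trip.

There are 60 distinct closed tours to check (reversals are equivalent).
00 - Y6 - B2 - J5 - V2 - Z2 - 00: 33+23+32+15+27+21 = 151
00 - Y6 - B2 - J5 - Z2 - V2 - 00: 33+23+32+28+27+22 = 165
00 - Y6 - B2 - V2 - J5 - Z2 - 00: 33+23+29+15+28+21 = 149
00 - Y6 - B2 - V2 - Z2 - J5 - 00: 33+23+29+27+28+7 = 147
00 - Y6 - B2 - Z2 - J5 - V2 - 00: 33+23+4+28+15+22 = 125
00 - Y6 - B2 - Z2 - V2 - J5 - 00: 33+23+4+27+15+7 = 109
00 - Y6 - J5 - B2 - V2 - Z2 - 00: 33+26+32+29+27+21 = 168
00 - Y6 - J5 - B2 - Z2 - V2 - 00: 33+26+32+4+27+22 = 144
00 - Y6 - J5 - V2 - B2 - Z2 - 00: 33+26+15+29+4+21 = 128
00 - Y6 - J5 - V2 - Z2 - B2 - 00: 33+26+15+27+4+25 = 130
00 - Y6 - J5 - Z2 - B2 - V2 - 00: 33+26+28+4+29+22 = 142
00 - Y6 - J5 - Z2 - V2 - B2 - 00: 33+26+28+27+29+25 = 168
00 - Y6 - V2 - B2 - J5 - Z2 - 00: 33+34+29+32+28+21 = 177
00 - Y6 - V2 - B2 - Z2 - J5 - 00: 33+34+29+4+28+7 = 135
… (46 more)
00 - B2 - Z2 - Y6 - V2 - J5 - 00: 25+4+19+34+15+7 = 104  ← best
The minimum is 104.
One optimal route: 00 → B2 → Z2 → Y6 → V2 → J5 → 00 (or its reverse).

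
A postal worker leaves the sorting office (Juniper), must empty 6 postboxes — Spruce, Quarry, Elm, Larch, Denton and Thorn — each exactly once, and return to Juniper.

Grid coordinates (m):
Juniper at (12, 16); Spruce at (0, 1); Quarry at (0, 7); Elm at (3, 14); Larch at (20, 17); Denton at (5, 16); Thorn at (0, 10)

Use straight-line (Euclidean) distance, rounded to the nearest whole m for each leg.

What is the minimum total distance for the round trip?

With 6 stops there are 6!/2 = 360 distinct round trips (a route and its reverse cost the same).
Juniper-Spruce-Quarry-Elm-Larch-Denton-Thorn-Juniper: 19+6+8+17+15+8+13 = 86
Juniper-Spruce-Quarry-Elm-Larch-Thorn-Denton-Juniper: 19+6+8+17+21+8+7 = 86
Juniper-Spruce-Quarry-Elm-Denton-Larch-Thorn-Juniper: 19+6+8+3+15+21+13 = 85
Juniper-Spruce-Quarry-Elm-Denton-Thorn-Larch-Juniper: 19+6+8+3+8+21+8 = 73
Juniper-Spruce-Quarry-Elm-Thorn-Larch-Denton-Juniper: 19+6+8+5+21+15+7 = 81
Juniper-Spruce-Quarry-Elm-Thorn-Denton-Larch-Juniper: 19+6+8+5+8+15+8 = 69
Juniper-Spruce-Quarry-Larch-Elm-Denton-Thorn-Juniper: 19+6+22+17+3+8+13 = 88
Juniper-Spruce-Quarry-Larch-Elm-Thorn-Denton-Juniper: 19+6+22+17+5+8+7 = 84
… (352 more)
Juniper-Larch-Spruce-Quarry-Thorn-Elm-Denton-Juniper: 8+26+6+3+5+3+7 = 58  ← best
The minimum is 58.
One optimal route: Juniper → Larch → Spruce → Quarry → Thorn → Elm → Denton → Juniper (or its reverse).

Shortest round trip = 58 m.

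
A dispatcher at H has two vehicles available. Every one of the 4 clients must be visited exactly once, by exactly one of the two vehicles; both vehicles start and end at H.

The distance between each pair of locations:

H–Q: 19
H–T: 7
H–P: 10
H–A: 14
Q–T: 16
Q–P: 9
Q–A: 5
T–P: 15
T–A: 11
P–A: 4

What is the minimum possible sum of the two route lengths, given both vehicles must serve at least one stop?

Minimum combined distance: 52.

There are 2^3 − 1 = 7 ways to divide the 4 stops into two non-empty groups. For each, the best each vehicle can do is its own shortest tour through its group:
  {Q} + {T, P, A}: 38 + 32 = 70
  {T} + {Q, P, A}: 14 + 38 = 52
  {Q, T} + {P, A}: 42 + 28 = 70
  {P} + {Q, T, A}: 20 + 42 = 62
  {Q, P} + {T, A}: 38 + 32 = 70
  {T, P} + {Q, A}: 32 + 38 = 70
  … (7 splits in total)
Best: vehicle 1 H → T → H = 14; vehicle 2 H → Q → A → P → H = 38; combined 52.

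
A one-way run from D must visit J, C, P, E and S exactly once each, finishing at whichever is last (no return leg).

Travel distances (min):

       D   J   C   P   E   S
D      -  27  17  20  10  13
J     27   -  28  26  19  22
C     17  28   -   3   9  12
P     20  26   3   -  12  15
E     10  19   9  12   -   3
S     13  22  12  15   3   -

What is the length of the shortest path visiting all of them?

There are 5! = 120 possible orderings.
D → J → C → P → E → S: 27+28+3+12+3 = 73
D → J → C → P → S → E: 27+28+3+15+3 = 76
D → J → C → E → P → S: 27+28+9+12+15 = 91
D → J → C → E → S → P: 27+28+9+3+15 = 82
D → J → C → S → P → E: 27+28+12+15+12 = 94
D → J → C → S → E → P: 27+28+12+3+12 = 82
D → J → P → C → E → S: 27+26+3+9+3 = 68
D → J → P → C → S → E: 27+26+3+12+3 = 71
D → J → P → E → C → S: 27+26+12+9+12 = 86
D → J → P → E → S → C: 27+26+12+3+12 = 80
D → J → P → S → C → E: 27+26+15+12+9 = 89
D → J → P → S → E → C: 27+26+15+3+9 = 80
D → J → E → C → P → S: 27+19+9+3+15 = 73
D → J → E → C → S → P: 27+19+9+12+15 = 82
… (106 more)
D → E → S → C → P → J: 10+3+12+3+26 = 54  ← best
The minimum is 54.
One shortest path: D → E → S → C → P → J.

54 min — the minimum one-way total.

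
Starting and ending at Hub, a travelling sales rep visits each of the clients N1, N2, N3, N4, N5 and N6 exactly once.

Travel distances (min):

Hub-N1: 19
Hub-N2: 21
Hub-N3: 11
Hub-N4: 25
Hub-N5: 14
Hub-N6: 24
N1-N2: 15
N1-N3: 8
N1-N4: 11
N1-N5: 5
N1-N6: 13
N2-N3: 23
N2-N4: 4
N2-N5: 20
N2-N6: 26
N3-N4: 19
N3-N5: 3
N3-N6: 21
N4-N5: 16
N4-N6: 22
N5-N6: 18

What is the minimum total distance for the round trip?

Shortest round trip = 79 min.

Hub - N1 - N2 - N3 - N4 - N5 - N6 - Hub: 19+15+23+19+16+18+24 = 134
Hub - N1 - N2 - N3 - N4 - N6 - N5 - Hub: 19+15+23+19+22+18+14 = 130
Hub - N1 - N2 - N3 - N5 - N4 - N6 - Hub: 19+15+23+3+16+22+24 = 122
Hub - N1 - N2 - N3 - N5 - N6 - N4 - Hub: 19+15+23+3+18+22+25 = 125
Hub - N1 - N2 - N3 - N6 - N4 - N5 - Hub: 19+15+23+21+22+16+14 = 130
Hub - N1 - N2 - N3 - N6 - N5 - N4 - Hub: 19+15+23+21+18+16+25 = 137
Hub - N1 - N2 - N4 - N3 - N5 - N6 - Hub: 19+15+4+19+3+18+24 = 102
Hub - N1 - N2 - N4 - N3 - N6 - N5 - Hub: 19+15+4+19+21+18+14 = 110
… (352 more)
Hub - N2 - N4 - N6 - N1 - N5 - N3 - Hub: 21+4+22+13+5+3+11 = 79  ← best
The minimum is 79.
One optimal route: Hub → N2 → N4 → N6 → N1 → N5 → N3 → Hub (or its reverse).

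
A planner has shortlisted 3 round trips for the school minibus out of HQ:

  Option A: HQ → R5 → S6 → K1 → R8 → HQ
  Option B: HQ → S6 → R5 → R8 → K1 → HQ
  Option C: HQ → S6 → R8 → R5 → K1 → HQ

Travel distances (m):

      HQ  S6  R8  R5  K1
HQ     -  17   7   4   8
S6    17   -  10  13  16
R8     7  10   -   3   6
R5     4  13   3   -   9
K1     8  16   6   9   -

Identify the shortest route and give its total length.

Option A: 4 + 13 + 16 + 6 + 7 = 46
Option B: 17 + 13 + 3 + 6 + 8 = 47
Option C: 17 + 10 + 3 + 9 + 8 = 47

Shortest is Option A, total 46 m.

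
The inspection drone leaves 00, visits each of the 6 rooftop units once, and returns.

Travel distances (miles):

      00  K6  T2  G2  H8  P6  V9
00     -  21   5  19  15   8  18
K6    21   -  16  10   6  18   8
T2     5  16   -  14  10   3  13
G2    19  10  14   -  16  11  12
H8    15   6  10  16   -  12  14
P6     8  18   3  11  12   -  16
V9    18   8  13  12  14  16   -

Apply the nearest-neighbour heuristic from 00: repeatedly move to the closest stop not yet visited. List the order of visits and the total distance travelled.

67 miles along 00 → T2 → P6 → G2 → K6 → H8 → V9 → 00.

From 00: distances to unvisited — T2=5, P6=8, H8=15, V9=18, G2=19, K6=21. Nearest is T2 (5).
From T2: distances to unvisited — P6=3, H8=10, V9=13, G2=14, K6=16. Nearest is P6 (3).
From P6: distances to unvisited — G2=11, H8=12, V9=16, K6=18. Nearest is G2 (11).
From G2: distances to unvisited — K6=10, V9=12, H8=16. Nearest is K6 (10).
From K6: distances to unvisited — H8=6, V9=8. Nearest is H8 (6).
From H8: distances to unvisited — V9=14. Nearest is V9 (14).
Return V9→00: 18.
Total = 5 + 3 + 11 + 10 + 6 + 14 + 18 = 67.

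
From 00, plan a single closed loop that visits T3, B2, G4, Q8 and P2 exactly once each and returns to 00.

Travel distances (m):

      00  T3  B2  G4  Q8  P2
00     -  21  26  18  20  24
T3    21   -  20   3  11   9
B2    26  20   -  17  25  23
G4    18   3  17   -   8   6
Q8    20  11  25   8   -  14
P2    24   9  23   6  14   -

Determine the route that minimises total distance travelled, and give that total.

With 5 stops there are 5!/2 = 60 distinct round trips (a route and its reverse cost the same).
00-T3-B2-G4-Q8-P2-00: 21+20+17+8+14+24 = 104
00-T3-B2-G4-P2-Q8-00: 21+20+17+6+14+20 = 98
00-T3-B2-Q8-G4-P2-00: 21+20+25+8+6+24 = 104
00-T3-B2-Q8-P2-G4-00: 21+20+25+14+6+18 = 104
00-T3-B2-P2-G4-Q8-00: 21+20+23+6+8+20 = 98
00-T3-B2-P2-Q8-G4-00: 21+20+23+14+8+18 = 104
00-T3-G4-B2-Q8-P2-00: 21+3+17+25+14+24 = 104
00-T3-G4-B2-P2-Q8-00: 21+3+17+23+14+20 = 98
00-T3-G4-Q8-B2-P2-00: 21+3+8+25+23+24 = 104
00-T3-G4-Q8-P2-B2-00: 21+3+8+14+23+26 = 95
00-T3-G4-P2-B2-Q8-00: 21+3+6+23+25+20 = 98
00-T3-G4-P2-Q8-B2-00: 21+3+6+14+25+26 = 95
00-T3-Q8-B2-G4-P2-00: 21+11+25+17+6+24 = 104
00-T3-Q8-B2-P2-G4-00: 21+11+25+23+6+18 = 104
… (46 more)
00-B2-T3-G4-P2-Q8-00: 26+20+3+6+14+20 = 89  ← best
The minimum is 89.
One optimal route: 00 → B2 → T3 → G4 → P2 → Q8 → 00 (or its reverse).

89 m — the shortest possible round trip.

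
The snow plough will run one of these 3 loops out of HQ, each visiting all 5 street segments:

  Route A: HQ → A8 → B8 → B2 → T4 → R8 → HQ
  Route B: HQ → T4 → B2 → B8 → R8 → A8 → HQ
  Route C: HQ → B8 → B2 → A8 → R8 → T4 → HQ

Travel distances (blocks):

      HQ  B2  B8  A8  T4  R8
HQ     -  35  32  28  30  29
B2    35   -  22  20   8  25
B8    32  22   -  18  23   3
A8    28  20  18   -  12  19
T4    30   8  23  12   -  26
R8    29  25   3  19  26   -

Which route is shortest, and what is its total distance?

Route A: 28 + 18 + 22 + 8 + 26 + 29 = 131
Route B: 30 + 8 + 22 + 3 + 19 + 28 = 110
Route C: 32 + 22 + 20 + 19 + 26 + 30 = 149

Shortest is Route B, total 110 blocks.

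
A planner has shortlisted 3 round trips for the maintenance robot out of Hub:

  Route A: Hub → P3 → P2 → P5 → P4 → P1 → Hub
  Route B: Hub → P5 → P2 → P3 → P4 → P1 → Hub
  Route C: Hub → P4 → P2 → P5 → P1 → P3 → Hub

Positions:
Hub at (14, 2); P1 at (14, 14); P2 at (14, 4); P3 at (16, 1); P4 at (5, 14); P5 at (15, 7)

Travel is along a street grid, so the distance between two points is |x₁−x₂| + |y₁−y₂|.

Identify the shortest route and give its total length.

Route A: 3 + 5 + 4 + 17 + 9 + 12 = 50
Route B: 6 + 4 + 5 + 24 + 9 + 12 = 60
Route C: 21 + 19 + 4 + 8 + 15 + 3 = 70

50 — Route A is the shortest.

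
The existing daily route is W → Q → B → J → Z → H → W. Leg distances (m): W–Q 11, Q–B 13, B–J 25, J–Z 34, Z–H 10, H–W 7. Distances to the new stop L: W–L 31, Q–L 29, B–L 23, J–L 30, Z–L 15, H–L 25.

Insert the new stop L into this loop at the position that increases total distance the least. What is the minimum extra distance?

+11 m — insert L between J and Z.

Insertion cost between consecutive stops i–j is d(i,L) + d(L,j) − d(i,j):
  between W and Q: 31 + 29 − 11 = 49
  between Q and B: 29 + 23 − 13 = 39
  between B and J: 23 + 30 − 25 = 28
  between J and Z: 30 + 15 − 34 = 11
  between Z and H: 15 + 25 − 10 = 30
  between H and W: 25 + 31 − 7 = 49
Cheapest insertion is between J and Z, adding 11.
New total = 100 + 11 = 111.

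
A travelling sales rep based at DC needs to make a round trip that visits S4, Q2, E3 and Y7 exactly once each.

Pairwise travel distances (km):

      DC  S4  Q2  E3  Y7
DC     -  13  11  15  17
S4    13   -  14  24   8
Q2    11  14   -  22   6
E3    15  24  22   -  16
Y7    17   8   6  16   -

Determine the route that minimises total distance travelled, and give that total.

With 4 stops there are 4!/2 = 12 distinct round trips (a route and its reverse cost the same).
DC→S4→Q2→E3→Y7→DC: 13+14+22+16+17 = 82
DC→S4→Q2→Y7→E3→DC: 13+14+6+16+15 = 64
DC→S4→E3→Q2→Y7→DC: 13+24+22+6+17 = 82
DC→S4→E3→Y7→Q2→DC: 13+24+16+6+11 = 70
DC→S4→Y7→Q2→E3→DC: 13+8+6+22+15 = 64
DC→S4→Y7→E3→Q2→DC: 13+8+16+22+11 = 70
DC→Q2→S4→E3→Y7→DC: 11+14+24+16+17 = 82
DC→Q2→S4→Y7→E3→DC: 11+14+8+16+15 = 64
DC→Q2→E3→S4→Y7→DC: 11+22+24+8+17 = 82
DC→Q2→Y7→S4→E3→DC: 11+6+8+24+15 = 64
DC→E3→S4→Q2→Y7→DC: 15+24+14+6+17 = 76
DC→E3→Q2→S4→Y7→DC: 15+22+14+8+17 = 76
The minimum is 64.
One optimal route: DC → S4 → Q2 → Y7 → E3 → DC (or its reverse).

64 km — the shortest possible round trip.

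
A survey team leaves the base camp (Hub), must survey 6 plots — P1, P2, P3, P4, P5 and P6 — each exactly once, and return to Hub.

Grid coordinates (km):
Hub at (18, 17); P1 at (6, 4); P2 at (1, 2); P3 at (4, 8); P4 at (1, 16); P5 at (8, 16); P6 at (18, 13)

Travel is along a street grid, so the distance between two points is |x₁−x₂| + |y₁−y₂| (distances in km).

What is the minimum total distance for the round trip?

There are 360 distinct closed tours to check (reversals are equivalent).
Hub → P1 → P2 → P3 → P4 → P5 → P6 → Hub: 25+7+9+11+7+13+4 = 76
Hub → P1 → P2 → P3 → P4 → P6 → P5 → Hub: 25+7+9+11+20+13+11 = 96
Hub → P1 → P2 → P3 → P5 → P4 → P6 → Hub: 25+7+9+12+7+20+4 = 84
Hub → P1 → P2 → P3 → P5 → P6 → P4 → Hub: 25+7+9+12+13+20+18 = 104
Hub → P1 → P2 → P3 → P6 → P4 → P5 → Hub: 25+7+9+19+20+7+11 = 98
Hub → P1 → P2 → P3 → P6 → P5 → P4 → Hub: 25+7+9+19+13+7+18 = 98
Hub → P1 → P2 → P4 → P3 → P5 → P6 → Hub: 25+7+14+11+12+13+4 = 86
Hub → P1 → P2 → P4 → P3 → P6 → P5 → Hub: 25+7+14+11+19+13+11 = 100
… (352 more)
Hub → P5 → P4 → P2 → P1 → P3 → P6 → Hub: 11+7+14+7+6+19+4 = 68  ← best
The minimum is 68.
One optimal route: Hub → P5 → P4 → P2 → P1 → P3 → P6 → Hub (or its reverse).

Minimum total distance: 68 km.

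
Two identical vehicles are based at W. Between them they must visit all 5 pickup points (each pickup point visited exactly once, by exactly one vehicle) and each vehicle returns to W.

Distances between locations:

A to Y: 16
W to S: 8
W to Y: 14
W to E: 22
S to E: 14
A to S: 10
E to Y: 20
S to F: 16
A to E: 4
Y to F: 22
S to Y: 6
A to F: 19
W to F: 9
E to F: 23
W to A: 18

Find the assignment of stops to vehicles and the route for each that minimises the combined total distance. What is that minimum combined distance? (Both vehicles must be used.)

74 — the smallest possible combined total.

Try each way of splitting the stops between the two vehicles (each non-empty) and, for each split, find the best tour for each vehicle:
  {A} + {S, E, Y, F}: 36 + 66 = 102
  {S} + {A, E, Y, F}: 16 + 66 = 82
  {A, S} + {E, Y, F}: 36 + 66 = 102
  {E} + {A, S, Y, F}: 44 + 58 = 102
  {A, E} + {S, Y, F}: 44 + 45 = 89
  {S, E} + {A, Y, F}: 44 + 58 = 102
  … (15 splits in total)
  {A, S, E, Y} + {F}: 56 + 18 = 74  ← best
Best: vehicle 1 W → A → E → S → Y → W = 56; vehicle 2 W → F → W = 18; combined 74.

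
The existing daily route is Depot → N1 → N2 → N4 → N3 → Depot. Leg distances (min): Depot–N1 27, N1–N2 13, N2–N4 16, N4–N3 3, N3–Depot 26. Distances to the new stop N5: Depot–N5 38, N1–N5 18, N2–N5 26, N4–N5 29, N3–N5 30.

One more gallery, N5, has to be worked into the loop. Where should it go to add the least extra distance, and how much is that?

Insertion cost between consecutive stops i–j is d(i,N5) + d(N5,j) − d(i,j):
  between Depot and N1: 38 + 18 − 27 = 29
  between N1 and N2: 18 + 26 − 13 = 31
  between N2 and N4: 26 + 29 − 16 = 39
  between N4 and N3: 29 + 30 − 3 = 56
  between N3 and Depot: 30 + 38 − 26 = 42
Cheapest insertion is between Depot and N1, adding 29.
New total = 85 + 29 = 114.

Adding 29 min by placing N5 on the Depot–N1 leg.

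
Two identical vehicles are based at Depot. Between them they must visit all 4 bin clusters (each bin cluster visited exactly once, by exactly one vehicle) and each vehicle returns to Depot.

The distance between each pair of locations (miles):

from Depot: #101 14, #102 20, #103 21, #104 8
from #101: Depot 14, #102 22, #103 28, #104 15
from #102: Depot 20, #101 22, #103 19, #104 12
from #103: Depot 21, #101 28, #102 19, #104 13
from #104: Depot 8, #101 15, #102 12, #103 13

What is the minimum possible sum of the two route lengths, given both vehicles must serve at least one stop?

Minimum combined distance: 88 miles.

Check every non-empty split of the stops between the two vehicles; for each half take its own optimal tour:
  {#101} + {#102, #103, #104}: 28 + 60 = 88
  {#102} + {#101, #103, #104}: 40 + 63 = 103
  {#101, #102} + {#103, #104}: 56 + 42 = 98
  {#103} + {#101, #102, #104}: 42 + 56 = 98
  {#101, #103} + {#102, #104}: 63 + 40 = 103
  {#102, #103} + {#101, #104}: 60 + 37 = 97
  … (7 splits in total)
Best: vehicle 1 Depot → #101 → Depot = 28; vehicle 2 Depot → #102 → #103 → #104 → Depot = 60; combined 88.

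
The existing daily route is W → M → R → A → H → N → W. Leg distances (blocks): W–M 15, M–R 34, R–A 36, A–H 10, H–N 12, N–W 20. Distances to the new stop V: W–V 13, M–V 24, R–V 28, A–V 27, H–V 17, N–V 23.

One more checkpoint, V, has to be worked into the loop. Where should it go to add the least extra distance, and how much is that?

Adding 16 blocks by placing V on the N–W leg.

Insertion cost between consecutive stops i–j is d(i,V) + d(V,j) − d(i,j):
  between W and M: 13 + 24 − 15 = 22
  between M and R: 24 + 28 − 34 = 18
  between R and A: 28 + 27 − 36 = 19
  between A and H: 27 + 17 − 10 = 34
  between H and N: 17 + 23 − 12 = 28
  between N and W: 23 + 13 − 20 = 16
Cheapest insertion is between N and W, adding 16.
New total = 127 + 16 = 143.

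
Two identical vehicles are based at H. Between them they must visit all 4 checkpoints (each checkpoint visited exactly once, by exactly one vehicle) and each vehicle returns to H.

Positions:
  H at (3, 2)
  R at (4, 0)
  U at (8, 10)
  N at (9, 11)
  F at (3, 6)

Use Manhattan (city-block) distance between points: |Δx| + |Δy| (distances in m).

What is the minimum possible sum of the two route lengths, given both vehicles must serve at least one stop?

36 m — the smallest possible combined total.

Try each way of splitting the stops between the two vehicles (each non-empty) and, for each split, find the best tour for each vehicle:
  {R} + {U, N, F}: 6 + 30 = 36
  {U} + {R, N, F}: 26 + 34 = 60
  {R, U} + {N, F}: 30 + 30 = 60
  {N} + {R, U, F}: 30 + 30 = 60
  {R, N} + {U, F}: 34 + 26 = 60
  {U, N} + {R, F}: 30 + 14 = 44
  … (7 splits in total)
Best: vehicle 1 H → R → H = 6; vehicle 2 H → U → N → F → H = 30; combined 36.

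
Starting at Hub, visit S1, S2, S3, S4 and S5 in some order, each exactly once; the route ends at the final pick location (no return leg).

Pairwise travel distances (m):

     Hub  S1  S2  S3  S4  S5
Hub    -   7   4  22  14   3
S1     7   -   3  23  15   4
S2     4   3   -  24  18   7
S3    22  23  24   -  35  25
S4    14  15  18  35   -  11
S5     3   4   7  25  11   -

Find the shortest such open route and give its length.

Minimum one-way distance = 56 m.

There are 5! = 120 possible orderings.
Hub → S1 → S2 → S3 → S4 → S5: 7+3+24+35+11 = 80
Hub → S1 → S2 → S3 → S5 → S4: 7+3+24+25+11 = 70
Hub → S1 → S2 → S4 → S3 → S5: 7+3+18+35+25 = 88
Hub → S1 → S2 → S4 → S5 → S3: 7+3+18+11+25 = 64
Hub → S1 → S2 → S5 → S3 → S4: 7+3+7+25+35 = 77
Hub → S1 → S2 → S5 → S4 → S3: 7+3+7+11+35 = 63
Hub → S1 → S3 → S2 → S4 → S5: 7+23+24+18+11 = 83
Hub → S1 → S3 → S2 → S5 → S4: 7+23+24+7+11 = 72
Hub → S1 → S3 → S4 → S2 → S5: 7+23+35+18+7 = 90
Hub → S1 → S3 → S4 → S5 → S2: 7+23+35+11+7 = 83
Hub → S1 → S3 → S5 → S2 → S4: 7+23+25+7+18 = 80
Hub → S1 → S3 → S5 → S4 → S2: 7+23+25+11+18 = 84
Hub → S1 → S4 → S2 → S3 → S5: 7+15+18+24+25 = 89
Hub → S1 → S4 → S2 → S5 → S3: 7+15+18+7+25 = 72
… (106 more)
Hub → S4 → S5 → S1 → S2 → S3: 14+11+4+3+24 = 56  ← best
The minimum is 56.
One shortest path: Hub → S4 → S5 → S1 → S2 → S3.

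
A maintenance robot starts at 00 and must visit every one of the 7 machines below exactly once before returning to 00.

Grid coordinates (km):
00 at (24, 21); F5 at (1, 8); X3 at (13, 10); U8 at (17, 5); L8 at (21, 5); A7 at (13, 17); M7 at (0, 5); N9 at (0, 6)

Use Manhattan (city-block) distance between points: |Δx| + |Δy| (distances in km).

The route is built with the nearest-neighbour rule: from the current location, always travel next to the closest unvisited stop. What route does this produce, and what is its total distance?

96 km along 00 → A7 → X3 → U8 → L8 → M7 → N9 → F5 → 00.

From 00: distances to unvisited — A7=15, L8=19, X3=22, U8=23, F5=36, N9=39, M7=40. Nearest is A7 (15).
From A7: distances to unvisited — X3=7, U8=16, L8=20, F5=21, N9=24, M7=25. Nearest is X3 (7).
From X3: distances to unvisited — U8=9, L8=13, F5=14, N9=17, M7=18. Nearest is U8 (9).
From U8: distances to unvisited — L8=4, M7=17, N9=18, F5=19. Nearest is L8 (4).
From L8: distances to unvisited — M7=21, N9=22, F5=23. Nearest is M7 (21).
From M7: distances to unvisited — N9=1, F5=4. Nearest is N9 (1).
From N9: distances to unvisited — F5=3. Nearest is F5 (3).
Return F5→00: 36.
Total = 15 + 7 + 9 + 4 + 21 + 1 + 3 + 36 = 96.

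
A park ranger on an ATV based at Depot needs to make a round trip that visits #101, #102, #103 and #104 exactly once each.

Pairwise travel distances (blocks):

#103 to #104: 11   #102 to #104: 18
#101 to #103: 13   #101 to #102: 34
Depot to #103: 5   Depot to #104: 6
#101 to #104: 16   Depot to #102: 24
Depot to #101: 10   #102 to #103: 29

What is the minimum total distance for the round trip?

Shortest round trip = 76 blocks.

Depot → #101 → #102 → #103 → #104 → Depot: 10+34+29+11+6 = 90
Depot → #101 → #102 → #104 → #103 → Depot: 10+34+18+11+5 = 78
Depot → #101 → #103 → #102 → #104 → Depot: 10+13+29+18+6 = 76
Depot → #101 → #103 → #104 → #102 → Depot: 10+13+11+18+24 = 76
Depot → #101 → #104 → #102 → #103 → Depot: 10+16+18+29+5 = 78
Depot → #101 → #104 → #103 → #102 → Depot: 10+16+11+29+24 = 90
Depot → #102 → #101 → #103 → #104 → Depot: 24+34+13+11+6 = 88
Depot → #102 → #101 → #104 → #103 → Depot: 24+34+16+11+5 = 90
Depot → #102 → #103 → #101 → #104 → Depot: 24+29+13+16+6 = 88
Depot → #102 → #104 → #101 → #103 → Depot: 24+18+16+13+5 = 76
Depot → #103 → #101 → #102 → #104 → Depot: 5+13+34+18+6 = 76
Depot → #103 → #102 → #101 → #104 → Depot: 5+29+34+16+6 = 90
The minimum is 76.
One optimal route: Depot → #101 → #103 → #102 → #104 → Depot (or its reverse).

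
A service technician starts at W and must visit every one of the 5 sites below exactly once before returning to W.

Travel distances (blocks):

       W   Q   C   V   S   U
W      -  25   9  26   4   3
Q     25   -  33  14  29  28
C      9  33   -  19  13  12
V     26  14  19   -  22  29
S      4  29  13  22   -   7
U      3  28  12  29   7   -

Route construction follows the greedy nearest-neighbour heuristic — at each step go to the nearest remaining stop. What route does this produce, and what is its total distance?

Nearest-neighbour total = 81 blocks; route W → U → S → C → V → Q → W.

W → [U:3 / S:4 / C:9 / Q:25 / V:26] → U (3)
U → [S:7 / C:12 / Q:28 / V:29] → S (7)
S → [C:13 / V:22 / Q:29] → C (13)
C → [V:19 / Q:33] → V (19)
V → [Q:14] → Q (14)
Return Q→W: 25.
Total = 3 + 7 + 13 + 19 + 14 + 25 = 81.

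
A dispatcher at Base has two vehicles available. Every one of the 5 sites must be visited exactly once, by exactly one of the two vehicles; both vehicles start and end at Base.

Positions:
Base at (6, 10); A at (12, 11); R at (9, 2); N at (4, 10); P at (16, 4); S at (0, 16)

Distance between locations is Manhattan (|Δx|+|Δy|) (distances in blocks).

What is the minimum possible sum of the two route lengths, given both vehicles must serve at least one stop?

62 blocks — the smallest possible combined total.

Try each way of splitting the stops between the two vehicles (each non-empty) and, for each split, find the best tour for each vehicle:
  {A} + {R, N, P, S}: 14 + 60 = 74
  {R} + {A, N, P, S}: 22 + 56 = 78
  {A, R} + {N, P, S}: 30 + 56 = 86
  {N} + {A, R, P, S}: 4 + 60 = 64
  {A, N} + {R, P, S}: 18 + 60 = 78
  {R, N} + {A, P, S}: 26 + 56 = 82
  … (15 splits in total)
  {A, R, P} + {N, S}: 38 + 24 = 62  ← best
Best: vehicle 1 Base → A → P → R → Base = 38; vehicle 2 Base → N → S → Base = 24; combined 62.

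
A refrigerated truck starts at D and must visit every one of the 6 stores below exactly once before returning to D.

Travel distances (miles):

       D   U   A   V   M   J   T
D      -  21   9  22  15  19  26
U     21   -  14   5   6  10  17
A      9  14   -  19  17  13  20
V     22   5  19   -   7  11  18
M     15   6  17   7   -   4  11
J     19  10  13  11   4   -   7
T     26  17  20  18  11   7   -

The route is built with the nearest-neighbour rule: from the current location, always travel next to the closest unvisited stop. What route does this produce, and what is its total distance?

Total distance 81 miles via the nearest-neighbour route D → A → J → M → U → V → T → D.

D → [A:9 / M:15 / J:19 / U:21 / V:22 / T:26] → A (9)
A → [J:13 / U:14 / M:17 / V:19 / T:20] → J (13)
J → [M:4 / T:7 / U:10 / V:11] → M (4)
M → [U:6 / V:7 / T:11] → U (6)
U → [V:5 / T:17] → V (5)
V → [T:18] → T (18)
Return T→D: 26.
Total = 9 + 13 + 4 + 6 + 5 + 18 + 26 = 81.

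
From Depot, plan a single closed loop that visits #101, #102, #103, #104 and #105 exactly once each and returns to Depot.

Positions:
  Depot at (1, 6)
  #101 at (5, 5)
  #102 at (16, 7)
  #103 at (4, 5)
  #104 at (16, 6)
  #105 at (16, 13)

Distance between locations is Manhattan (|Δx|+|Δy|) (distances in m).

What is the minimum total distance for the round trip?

Shortest round trip = 46 m.

Depot→#101→#102→#103→#104→#105→Depot: 5+13+14+13+7+22 = 74
Depot→#101→#102→#103→#105→#104→Depot: 5+13+14+20+7+15 = 74
Depot→#101→#102→#104→#103→#105→Depot: 5+13+1+13+20+22 = 74
Depot→#101→#102→#104→#105→#103→Depot: 5+13+1+7+20+4 = 50
Depot→#101→#102→#105→#103→#104→Depot: 5+13+6+20+13+15 = 72
Depot→#101→#102→#105→#104→#103→Depot: 5+13+6+7+13+4 = 48
Depot→#101→#103→#102→#104→#105→Depot: 5+1+14+1+7+22 = 50
Depot→#101→#103→#102→#105→#104→Depot: 5+1+14+6+7+15 = 48
Depot→#101→#103→#104→#102→#105→Depot: 5+1+13+1+6+22 = 48
Depot→#101→#103→#104→#105→#102→Depot: 5+1+13+7+6+16 = 48
Depot→#101→#103→#105→#102→#104→Depot: 5+1+20+6+1+15 = 48
Depot→#101→#103→#105→#104→#102→Depot: 5+1+20+7+1+16 = 50
Depot→#101→#104→#102→#103→#105→Depot: 5+12+1+14+20+22 = 74
Depot→#101→#104→#102→#105→#103→Depot: 5+12+1+6+20+4 = 48
… (46 more)
Depot→#102→#105→#104→#101→#103→Depot: 16+6+7+12+1+4 = 46  ← best
The minimum is 46.
One optimal route: Depot → #102 → #105 → #104 → #101 → #103 → Depot (or its reverse).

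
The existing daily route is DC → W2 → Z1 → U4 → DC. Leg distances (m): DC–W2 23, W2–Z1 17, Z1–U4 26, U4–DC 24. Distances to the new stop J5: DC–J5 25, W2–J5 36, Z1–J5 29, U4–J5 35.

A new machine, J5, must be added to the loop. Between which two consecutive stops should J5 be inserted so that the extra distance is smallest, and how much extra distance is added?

Adding 36 m by placing J5 on the U4–DC leg.

Insertion cost between consecutive stops i–j is d(i,J5) + d(J5,j) − d(i,j):
  between DC and W2: 25 + 36 − 23 = 38
  between W2 and Z1: 36 + 29 − 17 = 48
  between Z1 and U4: 29 + 35 − 26 = 38
  between U4 and DC: 35 + 25 − 24 = 36
Cheapest insertion is between U4 and DC, adding 36.
New total = 90 + 36 = 126.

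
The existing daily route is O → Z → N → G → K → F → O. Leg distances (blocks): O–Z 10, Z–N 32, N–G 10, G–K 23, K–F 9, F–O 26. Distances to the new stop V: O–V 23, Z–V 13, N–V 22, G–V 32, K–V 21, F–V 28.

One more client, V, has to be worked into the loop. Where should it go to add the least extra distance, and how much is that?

Insertion cost between consecutive stops i–j is d(i,V) + d(V,j) − d(i,j):
  between O and Z: 23 + 13 − 10 = 26
  between Z and N: 13 + 22 − 32 = 3
  between N and G: 22 + 32 − 10 = 44
  between G and K: 32 + 21 − 23 = 30
  between K and F: 21 + 28 − 9 = 40
  between F and O: 28 + 23 − 26 = 25
Cheapest insertion is between Z and N, adding 3.
New total = 110 + 3 = 113.

Minimum extra distance: 3 blocks, inserting V between Z and N.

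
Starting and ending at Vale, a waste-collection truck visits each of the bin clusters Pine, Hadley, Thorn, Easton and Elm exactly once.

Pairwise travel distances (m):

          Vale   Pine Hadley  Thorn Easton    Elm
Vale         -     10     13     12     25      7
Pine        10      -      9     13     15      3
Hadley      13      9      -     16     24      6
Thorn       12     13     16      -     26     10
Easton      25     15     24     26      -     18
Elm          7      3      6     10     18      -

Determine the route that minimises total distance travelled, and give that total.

Minimum total distance: 75 m.

Vale → Pine → Hadley → Thorn → Easton → Elm → Vale: 10+9+16+26+18+7 = 86
Vale → Pine → Hadley → Thorn → Elm → Easton → Vale: 10+9+16+10+18+25 = 88
Vale → Pine → Hadley → Easton → Thorn → Elm → Vale: 10+9+24+26+10+7 = 86
Vale → Pine → Hadley → Easton → Elm → Thorn → Vale: 10+9+24+18+10+12 = 83
Vale → Pine → Hadley → Elm → Thorn → Easton → Vale: 10+9+6+10+26+25 = 86
Vale → Pine → Hadley → Elm → Easton → Thorn → Vale: 10+9+6+18+26+12 = 81
Vale → Pine → Thorn → Hadley → Easton → Elm → Vale: 10+13+16+24+18+7 = 88
Vale → Pine → Thorn → Hadley → Elm → Easton → Vale: 10+13+16+6+18+25 = 88
Vale → Pine → Thorn → Easton → Hadley → Elm → Vale: 10+13+26+24+6+7 = 86
Vale → Pine → Thorn → Easton → Elm → Hadley → Vale: 10+13+26+18+6+13 = 86
Vale → Pine → Thorn → Elm → Hadley → Easton → Vale: 10+13+10+6+24+25 = 88
Vale → Pine → Thorn → Elm → Easton → Hadley → Vale: 10+13+10+18+24+13 = 88
Vale → Pine → Easton → Hadley → Thorn → Elm → Vale: 10+15+24+16+10+7 = 82
Vale → Pine → Easton → Hadley → Elm → Thorn → Vale: 10+15+24+6+10+12 = 77
… (46 more)
Vale → Hadley → Elm → Pine → Easton → Thorn → Vale: 13+6+3+15+26+12 = 75  ← best
The minimum is 75.
One optimal route: Vale → Hadley → Elm → Pine → Easton → Thorn → Vale (or its reverse).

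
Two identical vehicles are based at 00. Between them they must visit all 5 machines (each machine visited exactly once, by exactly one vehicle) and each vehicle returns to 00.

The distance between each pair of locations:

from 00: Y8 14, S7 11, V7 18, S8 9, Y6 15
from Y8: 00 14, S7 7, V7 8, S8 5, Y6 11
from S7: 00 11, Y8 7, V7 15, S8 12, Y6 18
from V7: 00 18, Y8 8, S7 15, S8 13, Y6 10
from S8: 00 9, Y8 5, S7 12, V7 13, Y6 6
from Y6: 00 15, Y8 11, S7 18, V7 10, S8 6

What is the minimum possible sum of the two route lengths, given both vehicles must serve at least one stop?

Check every non-empty split of the stops between the two vehicles; for each half take its own optimal tour:
  {Y8} + {S7, V7, S8, Y6}: 28 + 51 = 79
  {S7} + {Y8, V7, S8, Y6}: 22 + 47 = 69
  {Y8, S7} + {V7, S8, Y6}: 32 + 43 = 75
  {V7} + {Y8, S7, S8, Y6}: 36 + 44 = 80
  {Y8, V7} + {S7, S8, Y6}: 40 + 44 = 84
  {S7, V7} + {Y8, S8, Y6}: 44 + 40 = 84
  … (15 splits in total)
Best: vehicle 1 00 → S7 → 00 = 22; vehicle 2 00 → Y8 → V7 → Y6 → S8 → 00 = 47; combined 69.

Minimum combined distance: 69.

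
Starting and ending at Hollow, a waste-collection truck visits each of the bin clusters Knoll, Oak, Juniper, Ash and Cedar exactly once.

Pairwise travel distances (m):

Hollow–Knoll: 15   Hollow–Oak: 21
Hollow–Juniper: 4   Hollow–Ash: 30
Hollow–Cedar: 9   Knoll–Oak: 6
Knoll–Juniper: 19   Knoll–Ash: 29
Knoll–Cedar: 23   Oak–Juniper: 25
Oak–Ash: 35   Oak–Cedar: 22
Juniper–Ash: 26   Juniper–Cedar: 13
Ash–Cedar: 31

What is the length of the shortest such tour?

There are 60 distinct closed tours to check (reversals are equivalent).
Hollow → Knoll → Oak → Juniper → Ash → Cedar → Hollow: 15+6+25+26+31+9 = 112
Hollow → Knoll → Oak → Juniper → Cedar → Ash → Hollow: 15+6+25+13+31+30 = 120
Hollow → Knoll → Oak → Ash → Juniper → Cedar → Hollow: 15+6+35+26+13+9 = 104
Hollow → Knoll → Oak → Ash → Cedar → Juniper → Hollow: 15+6+35+31+13+4 = 104
Hollow → Knoll → Oak → Cedar → Juniper → Ash → Hollow: 15+6+22+13+26+30 = 112
Hollow → Knoll → Oak → Cedar → Ash → Juniper → Hollow: 15+6+22+31+26+4 = 104
Hollow → Knoll → Juniper → Oak → Ash → Cedar → Hollow: 15+19+25+35+31+9 = 134
Hollow → Knoll → Juniper → Oak → Cedar → Ash → Hollow: 15+19+25+22+31+30 = 142
Hollow → Knoll → Juniper → Ash → Oak → Cedar → Hollow: 15+19+26+35+22+9 = 126
Hollow → Knoll → Juniper → Ash → Cedar → Oak → Hollow: 15+19+26+31+22+21 = 134
Hollow → Knoll → Juniper → Cedar → Oak → Ash → Hollow: 15+19+13+22+35+30 = 134
Hollow → Knoll → Juniper → Cedar → Ash → Oak → Hollow: 15+19+13+31+35+21 = 134
Hollow → Knoll → Ash → Oak → Juniper → Cedar → Hollow: 15+29+35+25+13+9 = 126
Hollow → Knoll → Ash → Oak → Cedar → Juniper → Hollow: 15+29+35+22+13+4 = 118
… (46 more)
Hollow → Juniper → Ash → Knoll → Oak → Cedar → Hollow: 4+26+29+6+22+9 = 96  ← best
The minimum is 96.
One optimal route: Hollow → Juniper → Ash → Knoll → Oak → Cedar → Hollow (or its reverse).

96 m — the shortest possible round trip.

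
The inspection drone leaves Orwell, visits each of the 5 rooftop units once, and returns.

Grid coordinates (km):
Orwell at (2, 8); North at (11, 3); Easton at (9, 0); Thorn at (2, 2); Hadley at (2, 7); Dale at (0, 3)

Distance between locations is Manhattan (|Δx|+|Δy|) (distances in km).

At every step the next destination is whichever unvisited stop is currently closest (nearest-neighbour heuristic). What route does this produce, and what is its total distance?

Orwell → [Hadley:1 / Thorn:6 / Dale:7 / North:14 / Easton:15] → Hadley (1)
Hadley → [Thorn:5 / Dale:6 / North:13 / Easton:14] → Thorn (5)
Thorn → [Dale:3 / Easton:9 / North:10] → Dale (3)
Dale → [North:11 / Easton:12] → North (11)
North → [Easton:5] → Easton (5)
Return Easton→Orwell: 15.
Total = 1 + 5 + 3 + 11 + 5 + 15 = 40.

Nearest-neighbour total = 40 km; route Orwell → Hadley → Thorn → Dale → North → Easton → Orwell.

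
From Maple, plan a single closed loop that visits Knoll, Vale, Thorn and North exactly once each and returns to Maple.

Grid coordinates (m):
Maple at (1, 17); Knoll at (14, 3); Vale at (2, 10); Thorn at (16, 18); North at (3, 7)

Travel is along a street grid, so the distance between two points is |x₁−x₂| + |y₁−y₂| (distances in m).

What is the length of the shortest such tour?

There are 12 distinct closed tours to check (reversals are equivalent).
Maple → Knoll → Vale → Thorn → North → Maple: 27+19+22+24+12 = 104
Maple → Knoll → Vale → North → Thorn → Maple: 27+19+4+24+16 = 90
Maple → Knoll → Thorn → Vale → North → Maple: 27+17+22+4+12 = 82
Maple → Knoll → Thorn → North → Vale → Maple: 27+17+24+4+8 = 80
Maple → Knoll → North → Vale → Thorn → Maple: 27+15+4+22+16 = 84
Maple → Knoll → North → Thorn → Vale → Maple: 27+15+24+22+8 = 96
Maple → Vale → Knoll → Thorn → North → Maple: 8+19+17+24+12 = 80
Maple → Vale → Knoll → North → Thorn → Maple: 8+19+15+24+16 = 82
Maple → Vale → Thorn → Knoll → North → Maple: 8+22+17+15+12 = 74
Maple → Vale → North → Knoll → Thorn → Maple: 8+4+15+17+16 = 60
Maple → Thorn → Knoll → Vale → North → Maple: 16+17+19+4+12 = 68
Maple → Thorn → Vale → Knoll → North → Maple: 16+22+19+15+12 = 84
The minimum is 60.
One optimal route: Maple → Vale → North → Knoll → Thorn → Maple (or its reverse).

60 m — the shortest possible round trip.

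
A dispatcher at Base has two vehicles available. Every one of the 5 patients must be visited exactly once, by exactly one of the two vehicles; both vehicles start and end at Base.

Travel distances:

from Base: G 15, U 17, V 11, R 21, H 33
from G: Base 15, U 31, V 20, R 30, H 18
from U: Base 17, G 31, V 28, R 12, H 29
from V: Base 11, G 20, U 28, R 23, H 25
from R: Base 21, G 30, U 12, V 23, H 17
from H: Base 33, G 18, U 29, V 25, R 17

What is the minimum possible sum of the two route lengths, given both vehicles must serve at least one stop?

Check every non-empty split of the stops between the two vehicles; for each half take its own optimal tour:
  {G} + {U, V, R, H}: 30 + 82 = 112
  {U} + {G, V, R, H}: 34 + 84 = 118
  {G, U} + {V, R, H}: 63 + 74 = 137
  {V} + {G, U, R, H}: 22 + 79 = 101
  {G, V} + {U, R, H}: 46 + 79 = 125
  {U, V} + {G, R, H}: 56 + 71 = 127
  … (15 splits in total)
Best: vehicle 1 Base → V → Base = 22; vehicle 2 Base → G → H → R → U → Base = 79; combined 101.

Minimum combined distance: 101.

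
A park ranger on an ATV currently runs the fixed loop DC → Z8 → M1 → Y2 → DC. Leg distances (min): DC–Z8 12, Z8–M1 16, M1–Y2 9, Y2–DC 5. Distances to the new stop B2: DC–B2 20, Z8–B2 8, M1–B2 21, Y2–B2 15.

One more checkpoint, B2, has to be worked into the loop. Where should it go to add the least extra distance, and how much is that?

Insertion cost between consecutive stops i–j is d(i,B2) + d(B2,j) − d(i,j):
  between DC and Z8: 20 + 8 − 12 = 16
  between Z8 and M1: 8 + 21 − 16 = 13
  between M1 and Y2: 21 + 15 − 9 = 27
  between Y2 and DC: 15 + 20 − 5 = 30
Cheapest insertion is between Z8 and M1, adding 13.
New total = 42 + 13 = 55.

Adding 13 min by placing B2 on the Z8–M1 leg.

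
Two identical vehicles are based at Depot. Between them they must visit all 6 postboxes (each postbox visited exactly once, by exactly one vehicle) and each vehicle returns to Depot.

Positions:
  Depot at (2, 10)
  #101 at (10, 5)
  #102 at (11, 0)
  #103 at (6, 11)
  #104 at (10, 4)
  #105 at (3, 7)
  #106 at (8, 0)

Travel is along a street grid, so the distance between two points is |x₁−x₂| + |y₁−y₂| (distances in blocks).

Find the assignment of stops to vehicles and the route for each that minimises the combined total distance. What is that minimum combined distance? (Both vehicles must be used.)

Try each way of splitting the stops between the two vehicles (each non-empty) and, for each split, find the best tour for each vehicle:
  {#101} + {#102, #103, #104, #105, #106}: 26 + 40 = 66
  {#102} + {#101, #103, #104, #105, #106}: 38 + 38 = 76
  {#101, #102} + {#103, #104, #105, #106}: 38 + 38 = 76
  {#103} + {#101, #102, #104, #105, #106}: 10 + 38 = 48
  {#101, #103} + {#102, #104, #105, #106}: 28 + 38 = 66
  {#102, #103} + {#101, #104, #105, #106}: 40 + 36 = 76
  … (31 splits in total)
Best: vehicle 1 Depot → #103 → Depot = 10; vehicle 2 Depot → #101 → #104 → #102 → #106 → #105 → Depot = 38; combined 48.

Minimum combined distance: 48 blocks.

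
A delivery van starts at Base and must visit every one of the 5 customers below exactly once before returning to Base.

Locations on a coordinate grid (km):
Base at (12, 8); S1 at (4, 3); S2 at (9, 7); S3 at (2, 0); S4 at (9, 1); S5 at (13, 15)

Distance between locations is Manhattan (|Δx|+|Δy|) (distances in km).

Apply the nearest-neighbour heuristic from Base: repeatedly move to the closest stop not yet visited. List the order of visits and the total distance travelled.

At Base the remaining stops are S2 4, S5 8, S4 10, S1 13, S3 18; go to S2.
At S2 the remaining stops are S4 6, S1 9, S5 12, S3 14; go to S4.
At S4 the remaining stops are S1 7, S3 8, S5 18; go to S1.
At S1 the remaining stops are S3 5, S5 21; go to S3.
At S3 the remaining stops are S5 26; go to S5.
Return S5→Base: 8.
Total = 4 + 6 + 7 + 5 + 26 + 8 = 56.

56 km along Base → S2 → S4 → S1 → S3 → S5 → Base.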